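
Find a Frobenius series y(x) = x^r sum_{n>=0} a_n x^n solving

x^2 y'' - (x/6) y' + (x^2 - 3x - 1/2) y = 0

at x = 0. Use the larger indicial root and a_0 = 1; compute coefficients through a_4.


Write in Frobenius form y'' + (p(x)/x) y' + (q(x)/x^2) y = 0:
  p(x) = -1/6,  q(x) = x^2 - 3x - 1/2.
Indicial equation: r(r-1) + (-1/6) r + (-1/2) = 0 -> roots r_1 = 3/2, r_2 = -1/3.
Take r = r_1 = 3/2. Let y(x) = x^r sum_{n>=0} a_n x^n with a_0 = 1.
Substitute y = x^r sum a_n x^n and match x^{r+n}. The recurrence is
  D(n) a_n - 3 a_{n-1} + 1 a_{n-2} = 0,  where D(n) = (r+n)(r+n-1) + (-1/6)(r+n) + (-1/2).
  a_n = [3 a_{n-1} - 1 a_{n-2}] / D(n).
Since the indicial polynomial factors as (r - r_1)(r - r_2), D(n) = (r_1 + n - r_1)(r_1 + n - r_2) = n(n + 11/6).
Evaluating step by step (a_0 = 1):
  n = 1: D(1) = 1(1 + 11/6) = 17/6; numerator = 3(1) = 3; a_1 = (3)/(17/6) = 18/17
  n = 2: D(2) = 2(2 + 11/6) = 23/3; numerator = 3(18/17) - 1(1) = 37/17; a_2 = (37/17)/(23/3) = 111/391
  n = 3: D(3) = 3(3 + 11/6) = 29/2; numerator = 3(111/391) - 1(18/17) = -81/391; a_3 = (-81/391)/(29/2) = -162/11339
  n = 4: D(4) = 4(4 + 11/6) = 70/3; numerator = 3(-162/11339) - 1(111/391) = -3705/11339; a_4 = (-3705/11339)/(70/3) = -2223/158746

r = 3/2; a_0 = 1; a_1 = 18/17; a_2 = 111/391; a_3 = -162/11339; a_4 = -2223/158746


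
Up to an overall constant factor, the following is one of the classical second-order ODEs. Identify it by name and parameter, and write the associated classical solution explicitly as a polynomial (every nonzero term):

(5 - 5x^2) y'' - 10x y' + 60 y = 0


All three coefficients share the factor 5; dividing through by 5 gives  (1 - x^2) y'' - 2x y' + 12 y = 0.
This matches the Legendre equation (1 - x^2) y'' - 2x y' + n(n+1) y = 0 (note the -2x y' term) with n(n+1) = 12, so n = 3; the polynomial solution is P_3(x).
With y = sum_k a_k x^k, matching x^k gives (k+2)(k+1) a_{k+2} = [k(k+1) - n(n+1)] a_k = (k - 3)(k + 4) a_k. The right side vanishes at k = 3, so the series with the parity of 3 terminates at degree 3.
Standard normalization (P_n(1) = 1): leading coefficient (2n)!/(2^n (n!)^2) = 720/(8*36) = 5/2, so a_3 = 5/2. Work downward with a_k = (k+1)(k+2) a_{k+2} / ((k - 3)(k + 4)):
  a_1 = (2)(3)(5/2) / ((1 - 3)(1 + 4)) = 15/(-10) = -3/2
Hence P_3(x) = 5 x^3/2 - 3 x/2.

P_3(x); series = 5 x^3/2 - 3 x/2


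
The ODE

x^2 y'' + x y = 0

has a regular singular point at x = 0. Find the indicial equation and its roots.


Divide by x^2 to reach normal form y'' + P_1(x) y' + P_2(x) y = 0 with P_1(x) = 0 and P_2(x) = 1/x.
x = 0 is a singular point because the y-coefficient 1/x has a pole at x = 0.
It is a regular singular point because x P_1(x) = p(x) = 0 and x^2 P_2(x) = q(x) = x are polynomials, hence analytic at x = 0.
p(0) = 0,  q(0) = 0.
Indicial equation: r(r-1) + p(0) r + q(0) = 0, i.e. r^2 + (p(0) - 1) r + q(0) = 0, i.e. r^2 - 1 r = 0.
Discriminant: (-1)^2 - 4(0) = 1, so r = (1 ± 1)/2.
Solving: r_1 = 1, r_2 = 0.

indicial: r^2 - 1 r = 0; roots r_1 = 1, r_2 = 0


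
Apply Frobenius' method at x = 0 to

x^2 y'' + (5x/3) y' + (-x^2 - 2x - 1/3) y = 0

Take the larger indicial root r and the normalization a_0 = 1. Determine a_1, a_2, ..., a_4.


Write in Frobenius form y'' + (p(x)/x) y' + (q(x)/x^2) y = 0:
  p(x) = 5/3,  q(x) = -x^2 - 2x - 1/3.
Indicial equation: r(r-1) + (5/3) r + (-1/3) = 0 -> roots r_1 = 1/3, r_2 = -1.
Take r = r_1 = 1/3. Let y(x) = x^r sum_{n>=0} a_n x^n with a_0 = 1.
Substitute y = x^r sum a_n x^n and match x^{r+n}. The recurrence is
  D(n) a_n - 2 a_{n-1} - 1 a_{n-2} = 0,  where D(n) = (r+n)(r+n-1) + (5/3)(r+n) + (-1/3).
  a_n = [2 a_{n-1} + 1 a_{n-2}] / D(n).
Since the indicial polynomial factors as (r - r_1)(r - r_2), D(n) = (r_1 + n - r_1)(r_1 + n - r_2) = n(n + 4/3).
Evaluating step by step (a_0 = 1):
  n = 1: D(1) = 1(1 + 4/3) = 7/3; numerator = 2(1) = 2; a_1 = (2)/(7/3) = 6/7
  n = 2: D(2) = 2(2 + 4/3) = 20/3; numerator = 2(6/7) + 1(1) = 19/7; a_2 = (19/7)/(20/3) = 57/140
  n = 3: D(3) = 3(3 + 4/3) = 13; numerator = 2(57/140) + 1(6/7) = 117/70; a_3 = (117/70)/(13) = 9/70
  n = 4: D(4) = 4(4 + 4/3) = 64/3; numerator = 2(9/70) + 1(57/140) = 93/140; a_4 = (93/140)/(64/3) = 279/8960

r = 1/3; a_0 = 1; a_1 = 6/7; a_2 = 57/140; a_3 = 9/70; a_4 = 279/8960


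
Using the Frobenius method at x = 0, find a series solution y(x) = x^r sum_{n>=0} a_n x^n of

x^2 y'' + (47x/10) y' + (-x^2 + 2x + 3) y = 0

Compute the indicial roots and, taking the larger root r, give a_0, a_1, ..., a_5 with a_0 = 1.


Write in Frobenius form y'' + (p(x)/x) y' + (q(x)/x^2) y = 0:
  p(x) = 47/10,  q(x) = -x^2 + 2x + 3.
Indicial equation: r(r-1) + (47/10) r + (3) = 0 -> roots r_1 = -6/5, r_2 = -5/2.
Take r = r_1 = -6/5. Let y(x) = x^r sum_{n>=0} a_n x^n with a_0 = 1.
Substitute y = x^r sum a_n x^n and match x^{r+n}. The recurrence is
  D(n) a_n + 2 a_{n-1} - 1 a_{n-2} = 0,  where D(n) = (r+n)(r+n-1) + (47/10)(r+n) + (3).
  a_n = [-2 a_{n-1} + 1 a_{n-2}] / D(n).
Since the indicial polynomial factors as (r - r_1)(r - r_2), D(n) = (r_1 + n - r_1)(r_1 + n - r_2) = n(n + 13/10).
Evaluating step by step (a_0 = 1):
  n = 1: D(1) = 1(1 + 13/10) = 23/10; numerator = -2(1) = -2; a_1 = (-2)/(23/10) = -20/23
  n = 2: D(2) = 2(2 + 13/10) = 33/5; numerator = -2(-20/23) + 1(1) = 63/23; a_2 = (63/23)/(33/5) = 105/253
  n = 3: D(3) = 3(3 + 13/10) = 129/10; numerator = -2(105/253) + 1(-20/23) = -430/253; a_3 = (-430/253)/(129/10) = -100/759
  n = 4: D(4) = 4(4 + 13/10) = 106/5; numerator = -2(-100/759) + 1(105/253) = 515/759; a_4 = (515/759)/(106/5) = 2575/80454
  n = 5: D(5) = 5(5 + 13/10) = 63/2; numerator = -2(2575/80454) + 1(-100/759) = -2625/13409; a_5 = (-2625/13409)/(63/2) = -250/40227

r = -6/5; a_0 = 1; a_1 = -20/23; a_2 = 105/253; a_3 = -100/759; a_4 = 2575/80454; a_5 = -250/40227


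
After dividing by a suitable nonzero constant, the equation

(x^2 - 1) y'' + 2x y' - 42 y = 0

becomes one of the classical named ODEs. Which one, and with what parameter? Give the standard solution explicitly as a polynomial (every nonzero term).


All three coefficients share the factor -1; dividing through by -1 gives  (1 - x^2) y'' - 2x y' + 42 y = 0.
This matches the Legendre equation (1 - x^2) y'' - 2x y' + n(n+1) y = 0 (note the -2x y' term) with n(n+1) = 42, so n = 6; the polynomial solution is P_6(x).
With y = sum_k a_k x^k, matching x^k gives (k+2)(k+1) a_{k+2} = [k(k+1) - n(n+1)] a_k = (k - 6)(k + 7) a_k. The right side vanishes at k = 6, so the series with the parity of 6 terminates at degree 6.
Standard normalization (P_n(1) = 1): leading coefficient (2n)!/(2^n (n!)^2) = 479001600/(64*518400) = 231/16, so a_6 = 231/16. Work downward with a_k = (k+1)(k+2) a_{k+2} / ((k - 6)(k + 7)):
  a_4 = (5)(6)(231/16) / ((4 - 6)(4 + 7)) = (3465/8)/(-22) = -315/16
  a_2 = (3)(4)(-315/16) / ((2 - 6)(2 + 7)) = (-945/4)/(-36) = 105/16
  a_0 = (1)(2)(105/16) / ((0 - 6)(0 + 7)) = (105/8)/(-42) = -5/16
Hence P_6(x) = 231 x^6/16 - 315 x^4/16 + 105 x^2/16 - 5/16.

P_6(x); series = 231 x^6/16 - 315 x^4/16 + 105 x^2/16 - 5/16


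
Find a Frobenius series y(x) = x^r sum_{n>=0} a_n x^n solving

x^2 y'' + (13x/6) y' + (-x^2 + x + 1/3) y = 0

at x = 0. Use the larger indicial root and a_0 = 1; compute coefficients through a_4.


Write in Frobenius form y'' + (p(x)/x) y' + (q(x)/x^2) y = 0:
  p(x) = 13/6,  q(x) = -x^2 + x + 1/3.
Indicial equation: r(r-1) + (13/6) r + (1/3) = 0 -> roots r_1 = -1/2, r_2 = -2/3.
Take r = r_1 = -1/2. Let y(x) = x^r sum_{n>=0} a_n x^n with a_0 = 1.
Substitute y = x^r sum a_n x^n and match x^{r+n}. The recurrence is
  D(n) a_n + 1 a_{n-1} - 1 a_{n-2} = 0,  where D(n) = (r+n)(r+n-1) + (13/6)(r+n) + (1/3).
  a_n = [-1 a_{n-1} + 1 a_{n-2}] / D(n).
Since the indicial polynomial factors as (r - r_1)(r - r_2), D(n) = (r_1 + n - r_1)(r_1 + n - r_2) = n(n + 1/6).
Evaluating step by step (a_0 = 1):
  n = 1: D(1) = 1(1 + 1/6) = 7/6; numerator = -1(1) = -1; a_1 = (-1)/(7/6) = -6/7
  n = 2: D(2) = 2(2 + 1/6) = 13/3; numerator = -1(-6/7) + 1(1) = 13/7; a_2 = (13/7)/(13/3) = 3/7
  n = 3: D(3) = 3(3 + 1/6) = 19/2; numerator = -1(3/7) + 1(-6/7) = -9/7; a_3 = (-9/7)/(19/2) = -18/133
  n = 4: D(4) = 4(4 + 1/6) = 50/3; numerator = -1(-18/133) + 1(3/7) = 75/133; a_4 = (75/133)/(50/3) = 9/266

r = -1/2; a_0 = 1; a_1 = -6/7; a_2 = 3/7; a_3 = -18/133; a_4 = 9/266


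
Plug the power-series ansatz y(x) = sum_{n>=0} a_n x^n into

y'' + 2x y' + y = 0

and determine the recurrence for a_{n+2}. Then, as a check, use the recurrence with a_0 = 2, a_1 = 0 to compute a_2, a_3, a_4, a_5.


Substitute y = sum_n a_n x^n.
y''(x) has coefficient (n+2)(n+1) a_{n+2} at x^n;
2 x y'(x) has coefficient 2 n a_n at x^n (shift);
y(x) has coefficient 1 a_n at x^n.
Matching x^n: (n+2)(n+1) a_{n+2} + (2n + 1) a_n = 0.
Thus a_{n+2} = (-2n - 1) / ((n+1)(n+2)) * a_n.

Check with a_0 = 2, a_1 = 0 (apply the recurrence for n = 0, 1, 2, 3): a_0 = 2, a_1 = 0, a_2 = -1, a_3 = 0, a_4 = 5/12, a_5 = 0.

a_(n+2) = (-2n - 1) / ((n+1)(n+2)) * a_n; check: a_0 = 2, a_1 = 0, a_2 = -1, a_3 = 0, a_4 = 5/12, a_5 = 0


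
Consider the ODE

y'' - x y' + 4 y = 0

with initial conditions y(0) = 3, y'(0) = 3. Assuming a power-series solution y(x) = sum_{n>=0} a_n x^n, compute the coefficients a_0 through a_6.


Ansatz: y(x) = sum_{n>=0} a_n x^n, so y'(x) = sum_{n>=1} n a_n x^(n-1) and y''(x) = sum_{n>=2} n(n-1) a_n x^(n-2).
Substitute into P(x) y'' + Q(x) y' + R(x) y = 0 with P(x) = 1, Q(x) = -x, R(x) = 4, and match powers of x.
Initial conditions: a_0 = 3, a_1 = 3.
Setting the coefficient of each power of x to zero and solving order by order (substituting the coefficients already found):
  x^0: 2 a_2 + 4 a_0 = 0  ->  2 a_2 = -4 a_0 = -12  ->  a_2 = -6
  x^1: 6 a_3 + 3 a_1 = 0  ->  6 a_3 = -3 a_1 = -9  ->  a_3 = -3/2
  x^2: 12 a_4 + 2 a_2 = 0  ->  12 a_4 = -2 a_2 = 12  ->  a_4 = 1
  x^3: 20 a_5 + a_3 = 0  ->  20 a_5 = -a_3 = 3/2  ->  a_5 = 3/40
  x^4: 30 a_6 = 0  ->  a_6 = 0
Truncated series: y(x) = 3 + 3 x - 6 x^2 - (3/2) x^3 + x^4 + (3/40) x^5 + O(x^7).

a_0 = 3; a_1 = 3; a_2 = -6; a_3 = -3/2; a_4 = 1; a_5 = 3/40; a_6 = 0


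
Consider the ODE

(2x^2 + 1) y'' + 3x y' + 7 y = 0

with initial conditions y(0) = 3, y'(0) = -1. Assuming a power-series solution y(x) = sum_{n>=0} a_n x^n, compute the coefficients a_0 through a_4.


Ansatz: y(x) = sum_{n>=0} a_n x^n, so y'(x) = sum_{n>=1} n a_n x^(n-1) and y''(x) = sum_{n>=2} n(n-1) a_n x^(n-2).
Substitute into P(x) y'' + Q(x) y' + R(x) y = 0 with P(x) = 2x^2 + 1, Q(x) = 3x, R(x) = 7, and match powers of x.
Initial conditions: a_0 = 3, a_1 = -1.
Setting the coefficient of each power of x to zero and solving order by order (substituting the coefficients already found):
  x^0: 2 a_2 + 7 a_0 = 0  ->  2 a_2 = -7 a_0 = -21  ->  a_2 = -21/2
  x^1: 6 a_3 + 10 a_1 = 0  ->  6 a_3 = -10 a_1 = 10  ->  a_3 = 5/3
  x^2: 12 a_4 + 17 a_2 = 0  ->  12 a_4 = -17 a_2 = 357/2  ->  a_4 = 119/8
Truncated series: y(x) = 3 - x - (21/2) x^2 + (5/3) x^3 + (119/8) x^4 + O(x^5).

a_0 = 3; a_1 = -1; a_2 = -21/2; a_3 = 5/3; a_4 = 119/8


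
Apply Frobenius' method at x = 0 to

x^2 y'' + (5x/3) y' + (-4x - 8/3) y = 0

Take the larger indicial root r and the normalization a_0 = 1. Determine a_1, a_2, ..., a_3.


Write in Frobenius form y'' + (p(x)/x) y' + (q(x)/x^2) y = 0:
  p(x) = 5/3,  q(x) = -4x - 8/3.
Indicial equation: r(r-1) + (5/3) r + (-8/3) = 0 -> roots r_1 = 4/3, r_2 = -2.
Take r = r_1 = 4/3. Let y(x) = x^r sum_{n>=0} a_n x^n with a_0 = 1.
Substitute y = x^r sum a_n x^n and match x^{r+n}. The recurrence is
  D(n) a_n - 4 a_{n-1} = 0,  where D(n) = (r+n)(r+n-1) + (5/3)(r+n) + (-8/3).
  a_n = 4 / D(n) * a_{n-1}.
Since the indicial polynomial factors as (r - r_1)(r - r_2), D(n) = (r_1 + n - r_1)(r_1 + n - r_2) = n(n + 10/3).
Evaluating step by step (a_0 = 1):
  n = 1: D(1) = 1(1 + 10/3) = 13/3; numerator = 4(1) = 4; a_1 = (4)/(13/3) = 12/13
  n = 2: D(2) = 2(2 + 10/3) = 32/3; numerator = 4(12/13) = 48/13; a_2 = (48/13)/(32/3) = 9/26
  n = 3: D(3) = 3(3 + 10/3) = 19; numerator = 4(9/26) = 18/13; a_3 = (18/13)/(19) = 18/247

r = 4/3; a_0 = 1; a_1 = 12/13; a_2 = 9/26; a_3 = 18/247


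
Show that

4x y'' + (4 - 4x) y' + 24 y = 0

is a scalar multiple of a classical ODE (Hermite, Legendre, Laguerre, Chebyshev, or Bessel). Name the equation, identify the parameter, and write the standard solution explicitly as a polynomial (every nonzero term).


All three coefficients share the factor 4; dividing through by 4 gives  x y'' + (1 - x) y' + 6 y = 0.
This matches the Laguerre equation x y'' + (1 - x) y' + n y = 0 with n = 6; the polynomial solution is L_6(x).
With y = sum_k a_k x^k, matching x^k gives (k+1)k a_{k+1} + (k+1) a_{k+1} - k a_k + n a_k = 0, i.e. (k+1)^2 a_{k+1} = (k - n) a_k = (k - 6) a_k. The right side vanishes at k = 6, so the series terminates at degree 6.
Standard normalization L_n(0) = 1 gives a_0 = 1. Work upward with a_{k+1} = (k - 6) a_k / (k+1)^2:
  a_1 = (0 - 6)(1) / 1^2 = -6/1 = -6
  a_2 = (1 - 6)(-6) / 2^2 = 30/4 = 15/2
  a_3 = (2 - 6)(15/2) / 3^2 = -30/9 = -10/3
  a_4 = (3 - 6)(-10/3) / 4^2 = 10/16 = 5/8
  a_5 = (4 - 6)(5/8) / 5^2 = (-5/4)/25 = -1/20
  a_6 = (5 - 6)(-1/20) / 6^2 = (1/20)/36 = 1/720
Hence L_6(x) = x^6/720 - x^5/20 + 5 x^4/8 - 10 x^3/3 + 15 x^2/2 - 6 x + 1.

L_6(x); series = x^6/720 - x^5/20 + 5 x^4/8 - 10 x^3/3 + 15 x^2/2 - 6 x + 1


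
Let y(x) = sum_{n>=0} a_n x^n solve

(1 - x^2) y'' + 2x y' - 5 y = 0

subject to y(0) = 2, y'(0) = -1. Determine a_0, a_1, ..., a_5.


Ansatz: y(x) = sum_{n>=0} a_n x^n, so y'(x) = sum_{n>=1} n a_n x^(n-1) and y''(x) = sum_{n>=2} n(n-1) a_n x^(n-2).
Substitute into P(x) y'' + Q(x) y' + R(x) y = 0 with P(x) = 1 - x^2, Q(x) = 2x, R(x) = -5, and match powers of x.
Initial conditions: a_0 = 2, a_1 = -1.
Setting the coefficient of each power of x to zero and solving order by order (substituting the coefficients already found):
  x^0: 2 a_2 - 5 a_0 = 0  ->  2 a_2 = 5 a_0 = 10  ->  a_2 = 5
  x^1: 6 a_3 - 3 a_1 = 0  ->  6 a_3 = 3 a_1 = -3  ->  a_3 = -1/2
  x^2: 12 a_4 - 3 a_2 = 0  ->  12 a_4 = 3 a_2 = 15  ->  a_4 = 5/4
  x^3: 20 a_5 - 5 a_3 = 0  ->  20 a_5 = 5 a_3 = -5/2  ->  a_5 = -1/8
Truncated series: y(x) = 2 - x + 5 x^2 - (1/2) x^3 + (5/4) x^4 - (1/8) x^5 + O(x^6).

a_0 = 2; a_1 = -1; a_2 = 5; a_3 = -1/2; a_4 = 5/4; a_5 = -1/8


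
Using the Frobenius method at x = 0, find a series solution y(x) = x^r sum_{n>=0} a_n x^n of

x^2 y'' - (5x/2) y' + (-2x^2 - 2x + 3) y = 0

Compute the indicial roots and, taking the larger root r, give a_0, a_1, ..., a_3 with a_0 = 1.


Write in Frobenius form y'' + (p(x)/x) y' + (q(x)/x^2) y = 0:
  p(x) = -5/2,  q(x) = -2x^2 - 2x + 3.
Indicial equation: r(r-1) + (-5/2) r + (3) = 0 -> roots r_1 = 2, r_2 = 3/2.
Take r = r_1 = 2. Let y(x) = x^r sum_{n>=0} a_n x^n with a_0 = 1.
Substitute y = x^r sum a_n x^n and match x^{r+n}. The recurrence is
  D(n) a_n - 2 a_{n-1} - 2 a_{n-2} = 0,  where D(n) = (r+n)(r+n-1) + (-5/2)(r+n) + (3).
  a_n = [2 a_{n-1} + 2 a_{n-2}] / D(n).
Since the indicial polynomial factors as (r - r_1)(r - r_2), D(n) = (r_1 + n - r_1)(r_1 + n - r_2) = n(n + 1/2).
Evaluating step by step (a_0 = 1):
  n = 1: D(1) = 1(1 + 1/2) = 3/2; numerator = 2(1) = 2; a_1 = (2)/(3/2) = 4/3
  n = 2: D(2) = 2(2 + 1/2) = 5; numerator = 2(4/3) + 2(1) = 14/3; a_2 = (14/3)/(5) = 14/15
  n = 3: D(3) = 3(3 + 1/2) = 21/2; numerator = 2(14/15) + 2(4/3) = 68/15; a_3 = (68/15)/(21/2) = 136/315

r = 2; a_0 = 1; a_1 = 4/3; a_2 = 14/15; a_3 = 136/315


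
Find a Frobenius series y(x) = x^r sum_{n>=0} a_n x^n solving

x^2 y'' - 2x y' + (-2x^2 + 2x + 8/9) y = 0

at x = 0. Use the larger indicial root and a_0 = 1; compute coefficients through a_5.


Write in Frobenius form y'' + (p(x)/x) y' + (q(x)/x^2) y = 0:
  p(x) = -2,  q(x) = -2x^2 + 2x + 8/9.
Indicial equation: r(r-1) + (-2) r + (8/9) = 0 -> roots r_1 = 8/3, r_2 = 1/3.
Take r = r_1 = 8/3. Let y(x) = x^r sum_{n>=0} a_n x^n with a_0 = 1.
Substitute y = x^r sum a_n x^n and match x^{r+n}. The recurrence is
  D(n) a_n + 2 a_{n-1} - 2 a_{n-2} = 0,  where D(n) = (r+n)(r+n-1) + (-2)(r+n) + (8/9).
  a_n = [-2 a_{n-1} + 2 a_{n-2}] / D(n).
Since the indicial polynomial factors as (r - r_1)(r - r_2), D(n) = (r_1 + n - r_1)(r_1 + n - r_2) = n(n + 7/3).
Evaluating step by step (a_0 = 1):
  n = 1: D(1) = 1(1 + 7/3) = 10/3; numerator = -2(1) = -2; a_1 = (-2)/(10/3) = -3/5
  n = 2: D(2) = 2(2 + 7/3) = 26/3; numerator = -2(-3/5) + 2(1) = 16/5; a_2 = (16/5)/(26/3) = 24/65
  n = 3: D(3) = 3(3 + 7/3) = 16; numerator = -2(24/65) + 2(-3/5) = -126/65; a_3 = (-126/65)/(16) = -63/520
  n = 4: D(4) = 4(4 + 7/3) = 76/3; numerator = -2(-63/520) + 2(24/65) = 51/52; a_4 = (51/52)/(76/3) = 153/3952
  n = 5: D(5) = 5(5 + 7/3) = 110/3; numerator = -2(153/3952) + 2(-63/520) = -243/760; a_5 = (-243/760)/(110/3) = -729/83600

r = 8/3; a_0 = 1; a_1 = -3/5; a_2 = 24/65; a_3 = -63/520; a_4 = 153/3952; a_5 = -729/83600


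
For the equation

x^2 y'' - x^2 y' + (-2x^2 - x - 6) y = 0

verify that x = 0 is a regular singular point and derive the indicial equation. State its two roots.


Divide by x^2 to reach normal form y'' + P_1(x) y' + P_2(x) y = 0 with P_1(x) = -1 and P_2(x) = -2 - 1/x - 6/x^2.
x = 0 is a singular point because the y-coefficient -2 - 1/x - 6/x^2 has a pole at x = 0.
It is a regular singular point because x P_1(x) = p(x) = -x and x^2 P_2(x) = q(x) = -2x^2 - x - 6 are polynomials, hence analytic at x = 0.
p(0) = 0,  q(0) = -6.
Indicial equation: r(r-1) + p(0) r + q(0) = 0, i.e. r^2 + (p(0) - 1) r + q(0) = 0, i.e. r^2 - 1 r - 6 = 0.
Discriminant: (-1)^2 - 4(-6) = 25, so r = (1 ± 5)/2.
Solving: r_1 = 3, r_2 = -2.

indicial: r^2 - 1 r - 6 = 0; roots r_1 = 3, r_2 = -2


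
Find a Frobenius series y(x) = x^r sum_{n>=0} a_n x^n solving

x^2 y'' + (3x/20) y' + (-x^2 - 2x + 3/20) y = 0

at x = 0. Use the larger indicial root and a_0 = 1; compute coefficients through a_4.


Write in Frobenius form y'' + (p(x)/x) y' + (q(x)/x^2) y = 0:
  p(x) = 3/20,  q(x) = -x^2 - 2x + 3/20.
Indicial equation: r(r-1) + (3/20) r + (3/20) = 0 -> roots r_1 = 3/5, r_2 = 1/4.
Take r = r_1 = 3/5. Let y(x) = x^r sum_{n>=0} a_n x^n with a_0 = 1.
Substitute y = x^r sum a_n x^n and match x^{r+n}. The recurrence is
  D(n) a_n - 2 a_{n-1} - 1 a_{n-2} = 0,  where D(n) = (r+n)(r+n-1) + (3/20)(r+n) + (3/20).
  a_n = [2 a_{n-1} + 1 a_{n-2}] / D(n).
Since the indicial polynomial factors as (r - r_1)(r - r_2), D(n) = (r_1 + n - r_1)(r_1 + n - r_2) = n(n + 7/20).
Evaluating step by step (a_0 = 1):
  n = 1: D(1) = 1(1 + 7/20) = 27/20; numerator = 2(1) = 2; a_1 = (2)/(27/20) = 40/27
  n = 2: D(2) = 2(2 + 7/20) = 47/10; numerator = 2(40/27) + 1(1) = 107/27; a_2 = (107/27)/(47/10) = 1070/1269
  n = 3: D(3) = 3(3 + 7/20) = 201/20; numerator = 2(1070/1269) + 1(40/27) = 1340/423; a_3 = (1340/423)/(201/20) = 400/1269
  n = 4: D(4) = 4(4 + 7/20) = 87/5; numerator = 2(400/1269) + 1(1070/1269) = 1870/1269; a_4 = (1870/1269)/(87/5) = 9350/110403

r = 3/5; a_0 = 1; a_1 = 40/27; a_2 = 1070/1269; a_3 = 400/1269; a_4 = 9350/110403


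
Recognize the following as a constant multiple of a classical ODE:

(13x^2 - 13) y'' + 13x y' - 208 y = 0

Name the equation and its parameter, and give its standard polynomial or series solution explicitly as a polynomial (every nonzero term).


All three coefficients share the factor -13; dividing through by -13 gives  (1 - x^2) y'' - x y' + 16 y = 0.
This matches the Chebyshev equation (1 - x^2) y'' - x y' + n^2 y = 0 (note the -x y' term, not -2x y') with n^2 = 16, so n = 4; the polynomial solution is T_4(x).
With y = sum_k a_k x^k, matching x^k gives (k+2)(k+1) a_{k+2} = (k^2 - n^2) a_k = (k - 4)(k + 4) a_k. The right side vanishes at k = 4, so the series with the parity of 4 terminates at degree 4.
Standard normalization: leading coefficient of T_n is 2^(n-1), so a_4 = 2^3 = 8. Work downward with a_k = (k+1)(k+2) a_{k+2} / ((k - 4)(k + 4)):
  a_2 = (3)(4)(8) / ((2 - 4)(2 + 4)) = 96/(-12) = -8
  a_0 = (1)(2)(-8) / ((0 - 4)(0 + 4)) = -16/(-16) = 1
Hence T_4(x) = 8 x^4 - 8 x^2 + 1.

T_4(x); series = 8 x^4 - 8 x^2 + 1


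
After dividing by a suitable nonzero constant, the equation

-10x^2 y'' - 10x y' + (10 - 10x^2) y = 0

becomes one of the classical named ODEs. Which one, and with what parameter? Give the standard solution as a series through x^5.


All three coefficients share the factor -10; dividing through by -10 gives  x^2 y'' + x y' + (x^2 - 1) y = 0.
This matches the Bessel equation x^2 y'' + x y' + (x^2 - nu^2) y = 0 with nu^2 = 1, so nu = 1; the solution bounded at x = 0 is J_1(x).
Frobenius at x = 0: indicial roots ±nu; for r = nu the recurrence k(k + 2nu) c_k = -c_{k-2} gives the standard series J_nu(x) = sum_{k>=0} (-1)^k / (k! (k+nu)!) (x/2)^(2k+nu). Evaluate the first 3 terms:
  k = 0: (-1)^0 / (0! * 1! * 2^1) x^1 = 1/(1*1*2) x^1 = (1/2) x^1
  k = 1: (-1)^1 / (1! * 2! * 2^3) x^3 = -1/(1*2*8) x^3 = (-1/16) x^3
  k = 2: (-1)^2 / (2! * 3! * 2^5) x^5 = 1/(2*6*32) x^5 = (1/384) x^5
Hence J_1(x) = x^5/384 - x^3/16 + x/2 + ....

J_1(x); series = x^5/384 - x^3/16 + x/2


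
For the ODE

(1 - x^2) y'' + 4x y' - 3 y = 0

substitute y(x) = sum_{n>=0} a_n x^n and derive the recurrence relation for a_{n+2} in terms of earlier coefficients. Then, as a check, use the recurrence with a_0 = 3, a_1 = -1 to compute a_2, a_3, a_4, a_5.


Substitute y = sum_n a_n x^n.
(1 - 1 x^2) y'' contributes (n+2)(n+1) a_{n+2} - n(n-1) a_n at x^n.
4 x y'(x) contributes 4 n a_n at x^n.
-3 y(x) contributes -3 a_n at x^n.
Matching x^n: (n+2)(n+1) a_{n+2} + (-n(n-1) + 4 n - 3) a_n = 0.
Thus a_{n+2} = (n(n-1) - 4 n + 3) / ((n+1)(n+2)) * a_n.

Check with a_0 = 3, a_1 = -1 (apply the recurrence for n = 0, 1, 2, 3): a_0 = 3, a_1 = -1, a_2 = 9/2, a_3 = 1/6, a_4 = -9/8, a_5 = -1/40.

a_(n+2) = (n(n-1) - 4 n + 3) / ((n+1)(n+2)) * a_n; check: a_0 = 3, a_1 = -1, a_2 = 9/2, a_3 = 1/6, a_4 = -9/8, a_5 = -1/40


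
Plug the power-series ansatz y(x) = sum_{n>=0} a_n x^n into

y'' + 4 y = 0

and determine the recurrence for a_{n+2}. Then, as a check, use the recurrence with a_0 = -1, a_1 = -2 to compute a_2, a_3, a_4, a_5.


Substitute y = sum_n a_n x^n into y'' + (const) y = 0.
y''(x) = sum_{n>=0} (n+2)(n+1) a_{n+2} x^n.
The ODE becomes sum_n [(n+2)(n+1) a_{n+2} + 4 a_n] x^n = 0.
Setting each coefficient to zero gives the recurrence:
  (n+2)(n+1) a_{n+2} + 4 a_n = 0,
  a_{n+2} = -4 / ((n+1)(n+2)) a_n.

Check with a_0 = -1, a_1 = -2 (apply the recurrence for n = 0, 1, 2, 3): a_0 = -1, a_1 = -2, a_2 = 2, a_3 = 4/3, a_4 = -2/3, a_5 = -4/15.

a_{n+2} = -4/((n+1)(n+2)) * a_n; check: a_0 = -1, a_1 = -2, a_2 = 2, a_3 = 4/3, a_4 = -2/3, a_5 = -4/15


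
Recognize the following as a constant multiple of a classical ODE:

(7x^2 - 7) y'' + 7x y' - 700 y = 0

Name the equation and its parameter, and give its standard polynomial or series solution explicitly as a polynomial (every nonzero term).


All three coefficients share the factor -7; dividing through by -7 gives  (1 - x^2) y'' - x y' + 100 y = 0.
This matches the Chebyshev equation (1 - x^2) y'' - x y' + n^2 y = 0 (note the -x y' term, not -2x y') with n^2 = 100, so n = 10; the polynomial solution is T_10(x).
With y = sum_k a_k x^k, matching x^k gives (k+2)(k+1) a_{k+2} = (k^2 - n^2) a_k = (k - 10)(k + 10) a_k. The right side vanishes at k = 10, so the series with the parity of 10 terminates at degree 10.
Standard normalization: leading coefficient of T_n is 2^(n-1), so a_10 = 2^9 = 512. Work downward with a_k = (k+1)(k+2) a_{k+2} / ((k - 10)(k + 10)):
  a_8 = (9)(10)(512) / ((8 - 10)(8 + 10)) = 46080/(-36) = -1280
  a_6 = (7)(8)(-1280) / ((6 - 10)(6 + 10)) = -71680/(-64) = 1120
  a_4 = (5)(6)(1120) / ((4 - 10)(4 + 10)) = 33600/(-84) = -400
  a_2 = (3)(4)(-400) / ((2 - 10)(2 + 10)) = -4800/(-96) = 50
  a_0 = (1)(2)(50) / ((0 - 10)(0 + 10)) = 100/(-100) = -1
Hence T_10(x) = 512 x^10 - 1280 x^8 + 1120 x^6 - 400 x^4 + 50 x^2 - 1.

T_10(x); series = 512 x^10 - 1280 x^8 + 1120 x^6 - 400 x^4 + 50 x^2 - 1


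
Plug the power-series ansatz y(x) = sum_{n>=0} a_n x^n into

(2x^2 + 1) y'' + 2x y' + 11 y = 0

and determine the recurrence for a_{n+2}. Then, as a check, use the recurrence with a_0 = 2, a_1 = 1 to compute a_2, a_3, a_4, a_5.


Substitute y = sum_n a_n x^n.
(1 + 2 x^2) y'' contributes (n+2)(n+1) a_{n+2} + 2 n(n-1) a_n at x^n.
2 x y'(x) contributes 2 n a_n at x^n.
11 y(x) contributes 11 a_n at x^n.
Matching x^n: (n+2)(n+1) a_{n+2} + (2 n(n-1) + 2 n + 11) a_n = 0.
Thus a_{n+2} = (-2 n(n-1) - 2 n - 11) / ((n+1)(n+2)) * a_n.

Check with a_0 = 2, a_1 = 1 (apply the recurrence for n = 0, 1, 2, 3): a_0 = 2, a_1 = 1, a_2 = -11, a_3 = -13/6, a_4 = 209/12, a_5 = 377/120.

a_(n+2) = (-2 n(n-1) - 2 n - 11) / ((n+1)(n+2)) * a_n; check: a_0 = 2, a_1 = 1, a_2 = -11, a_3 = -13/6, a_4 = 209/12, a_5 = 377/120


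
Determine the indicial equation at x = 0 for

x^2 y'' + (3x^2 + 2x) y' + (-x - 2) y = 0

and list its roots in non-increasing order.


Divide by x^2 to reach normal form y'' + P_1(x) y' + P_2(x) y = 0 with P_1(x) = 3 + 2/x and P_2(x) = -1/x - 2/x^2.
x = 0 is a singular point because the y'-coefficient 3 + 2/x has a pole at x = 0 and the y-coefficient -1/x - 2/x^2 has a pole at x = 0.
It is a regular singular point because x P_1(x) = p(x) = 3x + 2 and x^2 P_2(x) = q(x) = -x - 2 are polynomials, hence analytic at x = 0.
p(0) = 2,  q(0) = -2.
Indicial equation: r(r-1) + p(0) r + q(0) = 0, i.e. r^2 + (p(0) - 1) r + q(0) = 0, i.e. r^2 + 1 r - 2 = 0.
Discriminant: (1)^2 - 4(-2) = 9, so r = (-1 ± 3)/2.
Solving: r_1 = 1, r_2 = -2.

indicial: r^2 + 1 r - 2 = 0; roots r_1 = 1, r_2 = -2


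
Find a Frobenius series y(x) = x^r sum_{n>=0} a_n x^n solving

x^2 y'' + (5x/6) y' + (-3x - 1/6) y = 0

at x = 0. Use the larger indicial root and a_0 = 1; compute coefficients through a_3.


Write in Frobenius form y'' + (p(x)/x) y' + (q(x)/x^2) y = 0:
  p(x) = 5/6,  q(x) = -3x - 1/6.
Indicial equation: r(r-1) + (5/6) r + (-1/6) = 0 -> roots r_1 = 1/2, r_2 = -1/3.
Take r = r_1 = 1/2. Let y(x) = x^r sum_{n>=0} a_n x^n with a_0 = 1.
Substitute y = x^r sum a_n x^n and match x^{r+n}. The recurrence is
  D(n) a_n - 3 a_{n-1} = 0,  where D(n) = (r+n)(r+n-1) + (5/6)(r+n) + (-1/6).
  a_n = 3 / D(n) * a_{n-1}.
Since the indicial polynomial factors as (r - r_1)(r - r_2), D(n) = (r_1 + n - r_1)(r_1 + n - r_2) = n(n + 5/6).
Evaluating step by step (a_0 = 1):
  n = 1: D(1) = 1(1 + 5/6) = 11/6; numerator = 3(1) = 3; a_1 = (3)/(11/6) = 18/11
  n = 2: D(2) = 2(2 + 5/6) = 17/3; numerator = 3(18/11) = 54/11; a_2 = (54/11)/(17/3) = 162/187
  n = 3: D(3) = 3(3 + 5/6) = 23/2; numerator = 3(162/187) = 486/187; a_3 = (486/187)/(23/2) = 972/4301

r = 1/2; a_0 = 1; a_1 = 18/11; a_2 = 162/187; a_3 = 972/4301


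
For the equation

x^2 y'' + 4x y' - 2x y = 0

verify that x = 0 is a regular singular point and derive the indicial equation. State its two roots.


Divide by x^2 to reach normal form y'' + P_1(x) y' + P_2(x) y = 0 with P_1(x) = 4/x and P_2(x) = -2/x.
x = 0 is a singular point because the y'-coefficient 4/x has a pole at x = 0 and the y-coefficient -2/x has a pole at x = 0.
It is a regular singular point because x P_1(x) = p(x) = 4 and x^2 P_2(x) = q(x) = -2x are polynomials, hence analytic at x = 0.
p(0) = 4,  q(0) = 0.
Indicial equation: r(r-1) + p(0) r + q(0) = 0, i.e. r^2 + (p(0) - 1) r + q(0) = 0, i.e. r^2 + 3 r = 0.
Discriminant: (3)^2 - 4(0) = 9, so r = (-3 ± 3)/2.
Solving: r_1 = 0, r_2 = -3.

indicial: r^2 + 3 r = 0; roots r_1 = 0, r_2 = -3


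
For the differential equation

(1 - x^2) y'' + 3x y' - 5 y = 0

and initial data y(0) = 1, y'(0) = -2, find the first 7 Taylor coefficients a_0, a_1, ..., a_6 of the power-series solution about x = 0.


Ansatz: y(x) = sum_{n>=0} a_n x^n, so y'(x) = sum_{n>=1} n a_n x^(n-1) and y''(x) = sum_{n>=2} n(n-1) a_n x^(n-2).
Substitute into P(x) y'' + Q(x) y' + R(x) y = 0 with P(x) = 1 - x^2, Q(x) = 3x, R(x) = -5, and match powers of x.
Initial conditions: a_0 = 1, a_1 = -2.
Setting the coefficient of each power of x to zero and solving order by order (substituting the coefficients already found):
  x^0: 2 a_2 - 5 a_0 = 0  ->  2 a_2 = 5 a_0 = 5  ->  a_2 = 5/2
  x^1: 6 a_3 - 2 a_1 = 0  ->  6 a_3 = 2 a_1 = -4  ->  a_3 = -2/3
  x^2: 12 a_4 - a_2 = 0  ->  12 a_4 = a_2 = 5/2  ->  a_4 = 5/24
  x^3: 20 a_5 - 2 a_3 = 0  ->  20 a_5 = 2 a_3 = -4/3  ->  a_5 = -1/15
  x^4: 30 a_6 - 5 a_4 = 0  ->  30 a_6 = 5 a_4 = 25/24  ->  a_6 = 5/144
Truncated series: y(x) = 1 - 2 x + (5/2) x^2 - (2/3) x^3 + (5/24) x^4 - (1/15) x^5 + (5/144) x^6 + O(x^7).

a_0 = 1; a_1 = -2; a_2 = 5/2; a_3 = -2/3; a_4 = 5/24; a_5 = -1/15; a_6 = 5/144


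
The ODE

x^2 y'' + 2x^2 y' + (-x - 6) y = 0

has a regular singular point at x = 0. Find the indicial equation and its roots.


Divide by x^2 to reach normal form y'' + P_1(x) y' + P_2(x) y = 0 with P_1(x) = 2 and P_2(x) = -1/x - 6/x^2.
x = 0 is a singular point because the y-coefficient -1/x - 6/x^2 has a pole at x = 0.
It is a regular singular point because x P_1(x) = p(x) = 2x and x^2 P_2(x) = q(x) = -x - 6 are polynomials, hence analytic at x = 0.
p(0) = 0,  q(0) = -6.
Indicial equation: r(r-1) + p(0) r + q(0) = 0, i.e. r^2 + (p(0) - 1) r + q(0) = 0, i.e. r^2 - 1 r - 6 = 0.
Discriminant: (-1)^2 - 4(-6) = 25, so r = (1 ± 5)/2.
Solving: r_1 = 3, r_2 = -2.

indicial: r^2 - 1 r - 6 = 0; roots r_1 = 3, r_2 = -2


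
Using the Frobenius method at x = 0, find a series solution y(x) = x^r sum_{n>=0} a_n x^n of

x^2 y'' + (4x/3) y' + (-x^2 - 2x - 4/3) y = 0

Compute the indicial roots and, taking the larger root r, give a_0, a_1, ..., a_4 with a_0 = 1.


Write in Frobenius form y'' + (p(x)/x) y' + (q(x)/x^2) y = 0:
  p(x) = 4/3,  q(x) = -x^2 - 2x - 4/3.
Indicial equation: r(r-1) + (4/3) r + (-4/3) = 0 -> roots r_1 = 1, r_2 = -4/3.
Take r = r_1 = 1. Let y(x) = x^r sum_{n>=0} a_n x^n with a_0 = 1.
Substitute y = x^r sum a_n x^n and match x^{r+n}. The recurrence is
  D(n) a_n - 2 a_{n-1} - 1 a_{n-2} = 0,  where D(n) = (r+n)(r+n-1) + (4/3)(r+n) + (-4/3).
  a_n = [2 a_{n-1} + 1 a_{n-2}] / D(n).
Since the indicial polynomial factors as (r - r_1)(r - r_2), D(n) = (r_1 + n - r_1)(r_1 + n - r_2) = n(n + 7/3).
Evaluating step by step (a_0 = 1):
  n = 1: D(1) = 1(1 + 7/3) = 10/3; numerator = 2(1) = 2; a_1 = (2)/(10/3) = 3/5
  n = 2: D(2) = 2(2 + 7/3) = 26/3; numerator = 2(3/5) + 1(1) = 11/5; a_2 = (11/5)/(26/3) = 33/130
  n = 3: D(3) = 3(3 + 7/3) = 16; numerator = 2(33/130) + 1(3/5) = 72/65; a_3 = (72/65)/(16) = 9/130
  n = 4: D(4) = 4(4 + 7/3) = 76/3; numerator = 2(9/130) + 1(33/130) = 51/130; a_4 = (51/130)/(76/3) = 153/9880

r = 1; a_0 = 1; a_1 = 3/5; a_2 = 33/130; a_3 = 9/130; a_4 = 153/9880


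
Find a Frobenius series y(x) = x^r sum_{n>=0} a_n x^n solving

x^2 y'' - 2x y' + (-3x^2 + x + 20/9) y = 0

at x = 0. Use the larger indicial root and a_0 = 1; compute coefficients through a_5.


Write in Frobenius form y'' + (p(x)/x) y' + (q(x)/x^2) y = 0:
  p(x) = -2,  q(x) = -3x^2 + x + 20/9.
Indicial equation: r(r-1) + (-2) r + (20/9) = 0 -> roots r_1 = 5/3, r_2 = 4/3.
Take r = r_1 = 5/3. Let y(x) = x^r sum_{n>=0} a_n x^n with a_0 = 1.
Substitute y = x^r sum a_n x^n and match x^{r+n}. The recurrence is
  D(n) a_n + 1 a_{n-1} - 3 a_{n-2} = 0,  where D(n) = (r+n)(r+n-1) + (-2)(r+n) + (20/9).
  a_n = [-1 a_{n-1} + 3 a_{n-2}] / D(n).
Since the indicial polynomial factors as (r - r_1)(r - r_2), D(n) = (r_1 + n - r_1)(r_1 + n - r_2) = n(n + 1/3).
Evaluating step by step (a_0 = 1):
  n = 1: D(1) = 1(1 + 1/3) = 4/3; numerator = -1(1) = -1; a_1 = (-1)/(4/3) = -3/4
  n = 2: D(2) = 2(2 + 1/3) = 14/3; numerator = -1(-3/4) + 3(1) = 15/4; a_2 = (15/4)/(14/3) = 45/56
  n = 3: D(3) = 3(3 + 1/3) = 10; numerator = -1(45/56) + 3(-3/4) = -171/56; a_3 = (-171/56)/(10) = -171/560
  n = 4: D(4) = 4(4 + 1/3) = 52/3; numerator = -1(-171/560) + 3(45/56) = 1521/560; a_4 = (1521/560)/(52/3) = 351/2240
  n = 5: D(5) = 5(5 + 1/3) = 80/3; numerator = -1(351/2240) + 3(-171/560) = -2403/2240; a_5 = (-2403/2240)/(80/3) = -7209/179200

r = 5/3; a_0 = 1; a_1 = -3/4; a_2 = 45/56; a_3 = -171/560; a_4 = 351/2240; a_5 = -7209/179200


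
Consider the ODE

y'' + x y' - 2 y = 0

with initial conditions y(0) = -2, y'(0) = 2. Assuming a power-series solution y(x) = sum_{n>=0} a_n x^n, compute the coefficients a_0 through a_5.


Ansatz: y(x) = sum_{n>=0} a_n x^n, so y'(x) = sum_{n>=1} n a_n x^(n-1) and y''(x) = sum_{n>=2} n(n-1) a_n x^(n-2).
Substitute into P(x) y'' + Q(x) y' + R(x) y = 0 with P(x) = 1, Q(x) = x, R(x) = -2, and match powers of x.
Initial conditions: a_0 = -2, a_1 = 2.
Setting the coefficient of each power of x to zero and solving order by order (substituting the coefficients already found):
  x^0: 2 a_2 - 2 a_0 = 0  ->  2 a_2 = 2 a_0 = -4  ->  a_2 = -2
  x^1: 6 a_3 - a_1 = 0  ->  6 a_3 = a_1 = 2  ->  a_3 = 1/3
  x^2: 12 a_4 = 0  ->  a_4 = 0
  x^3: 20 a_5 + a_3 = 0  ->  20 a_5 = -a_3 = -1/3  ->  a_5 = -1/60
Truncated series: y(x) = -2 + 2 x - 2 x^2 + (1/3) x^3 - (1/60) x^5 + O(x^6).

a_0 = -2; a_1 = 2; a_2 = -2; a_3 = 1/3; a_4 = 0; a_5 = -1/60


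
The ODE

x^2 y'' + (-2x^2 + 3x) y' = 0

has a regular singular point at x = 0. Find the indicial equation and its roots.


Divide by x^2 to reach normal form y'' + P_1(x) y' + P_2(x) y = 0 with P_1(x) = -2 + 3/x and P_2(x) = 0.
x = 0 is a singular point because the y'-coefficient -2 + 3/x has a pole at x = 0.
It is a regular singular point because x P_1(x) = p(x) = 3 - 2x and x^2 P_2(x) = q(x) = 0 are polynomials, hence analytic at x = 0.
p(0) = 3,  q(0) = 0.
Indicial equation: r(r-1) + p(0) r + q(0) = 0, i.e. r^2 + (p(0) - 1) r + q(0) = 0, i.e. r^2 + 2 r = 0.
Discriminant: (2)^2 - 4(0) = 4, so r = (-2 ± 2)/2.
Solving: r_1 = 0, r_2 = -2.

indicial: r^2 + 2 r = 0; roots r_1 = 0, r_2 = -2


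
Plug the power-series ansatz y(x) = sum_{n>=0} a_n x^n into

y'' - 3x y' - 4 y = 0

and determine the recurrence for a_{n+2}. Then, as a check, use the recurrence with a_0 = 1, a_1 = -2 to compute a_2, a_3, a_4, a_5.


Substitute y = sum_n a_n x^n.
y''(x) has coefficient (n+2)(n+1) a_{n+2} at x^n;
-3 x y'(x) has coefficient -3 n a_n at x^n (shift);
-4 y(x) has coefficient -4 a_n at x^n.
Matching x^n: (n+2)(n+1) a_{n+2} + (-3n - 4) a_n = 0.
Thus a_{n+2} = (3n + 4) / ((n+1)(n+2)) * a_n.

Check with a_0 = 1, a_1 = -2 (apply the recurrence for n = 0, 1, 2, 3): a_0 = 1, a_1 = -2, a_2 = 2, a_3 = -7/3, a_4 = 5/3, a_5 = -91/60.

a_(n+2) = (3n + 4) / ((n+1)(n+2)) * a_n; check: a_0 = 1, a_1 = -2, a_2 = 2, a_3 = -7/3, a_4 = 5/3, a_5 = -91/60


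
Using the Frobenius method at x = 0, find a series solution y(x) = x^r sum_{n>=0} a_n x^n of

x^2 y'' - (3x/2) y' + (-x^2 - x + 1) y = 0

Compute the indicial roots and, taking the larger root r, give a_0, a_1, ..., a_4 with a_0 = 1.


Write in Frobenius form y'' + (p(x)/x) y' + (q(x)/x^2) y = 0:
  p(x) = -3/2,  q(x) = -x^2 - x + 1.
Indicial equation: r(r-1) + (-3/2) r + (1) = 0 -> roots r_1 = 2, r_2 = 1/2.
Take r = r_1 = 2. Let y(x) = x^r sum_{n>=0} a_n x^n with a_0 = 1.
Substitute y = x^r sum a_n x^n and match x^{r+n}. The recurrence is
  D(n) a_n - 1 a_{n-1} - 1 a_{n-2} = 0,  where D(n) = (r+n)(r+n-1) + (-3/2)(r+n) + (1).
  a_n = [1 a_{n-1} + 1 a_{n-2}] / D(n).
Since the indicial polynomial factors as (r - r_1)(r - r_2), D(n) = (r_1 + n - r_1)(r_1 + n - r_2) = n(n + 3/2).
Evaluating step by step (a_0 = 1):
  n = 1: D(1) = 1(1 + 3/2) = 5/2; numerator = 1(1) = 1; a_1 = (1)/(5/2) = 2/5
  n = 2: D(2) = 2(2 + 3/2) = 7; numerator = 1(2/5) + 1(1) = 7/5; a_2 = (7/5)/(7) = 1/5
  n = 3: D(3) = 3(3 + 3/2) = 27/2; numerator = 1(1/5) + 1(2/5) = 3/5; a_3 = (3/5)/(27/2) = 2/45
  n = 4: D(4) = 4(4 + 3/2) = 22; numerator = 1(2/45) + 1(1/5) = 11/45; a_4 = (11/45)/(22) = 1/90

r = 2; a_0 = 1; a_1 = 2/5; a_2 = 1/5; a_3 = 2/45; a_4 = 1/90


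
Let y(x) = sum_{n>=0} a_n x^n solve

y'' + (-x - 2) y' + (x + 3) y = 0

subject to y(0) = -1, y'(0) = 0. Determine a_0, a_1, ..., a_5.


Ansatz: y(x) = sum_{n>=0} a_n x^n, so y'(x) = sum_{n>=1} n a_n x^(n-1) and y''(x) = sum_{n>=2} n(n-1) a_n x^(n-2).
Substitute into P(x) y'' + Q(x) y' + R(x) y = 0 with P(x) = 1, Q(x) = -x - 2, R(x) = x + 3, and match powers of x.
Initial conditions: a_0 = -1, a_1 = 0.
Setting the coefficient of each power of x to zero and solving order by order (substituting the coefficients already found):
  x^0: 2 a_2 - 2 a_1 + 3 a_0 = 0  ->  2 a_2 = 2 a_1 - 3 a_0 = 3  ->  a_2 = 3/2
  x^1: 6 a_3 - 4 a_2 + 2 a_1 + a_0 = 0  ->  6 a_3 = 4 a_2 - 2 a_1 - a_0 = 7  ->  a_3 = 7/6
  x^2: 12 a_4 - 6 a_3 + a_2 + a_1 = 0  ->  12 a_4 = 6 a_3 - a_2 - a_1 = 11/2  ->  a_4 = 11/24
  x^3: 20 a_5 - 8 a_4 + a_2 = 0  ->  20 a_5 = 8 a_4 - a_2 = 13/6  ->  a_5 = 13/120
Truncated series: y(x) = -1 + (3/2) x^2 + (7/6) x^3 + (11/24) x^4 + (13/120) x^5 + O(x^6).

a_0 = -1; a_1 = 0; a_2 = 3/2; a_3 = 7/6; a_4 = 11/24; a_5 = 13/120


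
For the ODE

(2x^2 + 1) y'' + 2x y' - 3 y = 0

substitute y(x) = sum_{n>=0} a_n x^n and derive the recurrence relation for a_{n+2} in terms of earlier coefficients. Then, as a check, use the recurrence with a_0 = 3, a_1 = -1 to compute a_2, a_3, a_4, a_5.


Substitute y = sum_n a_n x^n.
(1 + 2 x^2) y'' contributes (n+2)(n+1) a_{n+2} + 2 n(n-1) a_n at x^n.
2 x y'(x) contributes 2 n a_n at x^n.
-3 y(x) contributes -3 a_n at x^n.
Matching x^n: (n+2)(n+1) a_{n+2} + (2 n(n-1) + 2 n - 3) a_n = 0.
Thus a_{n+2} = (-2 n(n-1) - 2 n + 3) / ((n+1)(n+2)) * a_n.

Check with a_0 = 3, a_1 = -1 (apply the recurrence for n = 0, 1, 2, 3): a_0 = 3, a_1 = -1, a_2 = 9/2, a_3 = -1/6, a_4 = -15/8, a_5 = 1/8.

a_(n+2) = (-2 n(n-1) - 2 n + 3) / ((n+1)(n+2)) * a_n; check: a_0 = 3, a_1 = -1, a_2 = 9/2, a_3 = -1/6, a_4 = -15/8, a_5 = 1/8


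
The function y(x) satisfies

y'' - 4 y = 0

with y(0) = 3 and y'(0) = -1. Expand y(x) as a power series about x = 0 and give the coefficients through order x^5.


Ansatz: y(x) = sum_{n>=0} a_n x^n, so y'(x) = sum_{n>=1} n a_n x^(n-1) and y''(x) = sum_{n>=2} n(n-1) a_n x^(n-2).
Substitute into P(x) y'' + Q(x) y' + R(x) y = 0 with P(x) = 1, Q(x) = 0, R(x) = -4, and match powers of x.
Initial conditions: a_0 = 3, a_1 = -1.
Setting the coefficient of each power of x to zero and solving order by order (substituting the coefficients already found):
  x^0: 2 a_2 - 4 a_0 = 0  ->  2 a_2 = 4 a_0 = 12  ->  a_2 = 6
  x^1: 6 a_3 - 4 a_1 = 0  ->  6 a_3 = 4 a_1 = -4  ->  a_3 = -2/3
  x^2: 12 a_4 - 4 a_2 = 0  ->  12 a_4 = 4 a_2 = 24  ->  a_4 = 2
  x^3: 20 a_5 - 4 a_3 = 0  ->  20 a_5 = 4 a_3 = -8/3  ->  a_5 = -2/15
Truncated series: y(x) = 3 - x + 6 x^2 - (2/3) x^3 + 2 x^4 - (2/15) x^5 + O(x^6).

a_0 = 3; a_1 = -1; a_2 = 6; a_3 = -2/3; a_4 = 2; a_5 = -2/15


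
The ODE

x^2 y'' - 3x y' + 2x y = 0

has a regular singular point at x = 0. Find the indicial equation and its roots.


Divide by x^2 to reach normal form y'' + P_1(x) y' + P_2(x) y = 0 with P_1(x) = -3/x and P_2(x) = 2/x.
x = 0 is a singular point because the y'-coefficient -3/x has a pole at x = 0 and the y-coefficient 2/x has a pole at x = 0.
It is a regular singular point because x P_1(x) = p(x) = -3 and x^2 P_2(x) = q(x) = 2x are polynomials, hence analytic at x = 0.
p(0) = -3,  q(0) = 0.
Indicial equation: r(r-1) + p(0) r + q(0) = 0, i.e. r^2 + (p(0) - 1) r + q(0) = 0, i.e. r^2 - 4 r = 0.
Discriminant: (-4)^2 - 4(0) = 16, so r = (4 ± 4)/2.
Solving: r_1 = 4, r_2 = 0.

indicial: r^2 - 4 r = 0; roots r_1 = 4, r_2 = 0


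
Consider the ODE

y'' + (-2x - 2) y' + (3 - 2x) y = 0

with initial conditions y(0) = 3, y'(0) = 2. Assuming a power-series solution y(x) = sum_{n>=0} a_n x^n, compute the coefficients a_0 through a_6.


Ansatz: y(x) = sum_{n>=0} a_n x^n, so y'(x) = sum_{n>=1} n a_n x^(n-1) and y''(x) = sum_{n>=2} n(n-1) a_n x^(n-2).
Substitute into P(x) y'' + Q(x) y' + R(x) y = 0 with P(x) = 1, Q(x) = -2x - 2, R(x) = 3 - 2x, and match powers of x.
Initial conditions: a_0 = 3, a_1 = 2.
Setting the coefficient of each power of x to zero and solving order by order (substituting the coefficients already found):
  x^0: 2 a_2 - 2 a_1 + 3 a_0 = 0  ->  2 a_2 = 2 a_1 - 3 a_0 = -5  ->  a_2 = -5/2
  x^1: 6 a_3 - 4 a_2 + a_1 - 2 a_0 = 0  ->  6 a_3 = 4 a_2 - a_1 + 2 a_0 = -6  ->  a_3 = -1
  x^2: 12 a_4 - 6 a_3 - a_2 - 2 a_1 = 0  ->  12 a_4 = 6 a_3 + a_2 + 2 a_1 = -9/2  ->  a_4 = -3/8
  x^3: 20 a_5 - 8 a_4 - 3 a_3 - 2 a_2 = 0  ->  20 a_5 = 8 a_4 + 3 a_3 + 2 a_2 = -11  ->  a_5 = -11/20
  x^4: 30 a_6 - 10 a_5 - 5 a_4 - 2 a_3 = 0  ->  30 a_6 = 10 a_5 + 5 a_4 + 2 a_3 = -75/8  ->  a_6 = -5/16
Truncated series: y(x) = 3 + 2 x - (5/2) x^2 - x^3 - (3/8) x^4 - (11/20) x^5 - (5/16) x^6 + O(x^7).

a_0 = 3; a_1 = 2; a_2 = -5/2; a_3 = -1; a_4 = -3/8; a_5 = -11/20; a_6 = -5/16


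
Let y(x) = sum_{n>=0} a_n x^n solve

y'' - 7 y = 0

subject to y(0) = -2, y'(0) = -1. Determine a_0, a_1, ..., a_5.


Ansatz: y(x) = sum_{n>=0} a_n x^n, so y'(x) = sum_{n>=1} n a_n x^(n-1) and y''(x) = sum_{n>=2} n(n-1) a_n x^(n-2).
Substitute into P(x) y'' + Q(x) y' + R(x) y = 0 with P(x) = 1, Q(x) = 0, R(x) = -7, and match powers of x.
Initial conditions: a_0 = -2, a_1 = -1.
Setting the coefficient of each power of x to zero and solving order by order (substituting the coefficients already found):
  x^0: 2 a_2 - 7 a_0 = 0  ->  2 a_2 = 7 a_0 = -14  ->  a_2 = -7
  x^1: 6 a_3 - 7 a_1 = 0  ->  6 a_3 = 7 a_1 = -7  ->  a_3 = -7/6
  x^2: 12 a_4 - 7 a_2 = 0  ->  12 a_4 = 7 a_2 = -49  ->  a_4 = -49/12
  x^3: 20 a_5 - 7 a_3 = 0  ->  20 a_5 = 7 a_3 = -49/6  ->  a_5 = -49/120
Truncated series: y(x) = -2 - x - 7 x^2 - (7/6) x^3 - (49/12) x^4 - (49/120) x^5 + O(x^6).

a_0 = -2; a_1 = -1; a_2 = -7; a_3 = -7/6; a_4 = -49/12; a_5 = -49/120
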